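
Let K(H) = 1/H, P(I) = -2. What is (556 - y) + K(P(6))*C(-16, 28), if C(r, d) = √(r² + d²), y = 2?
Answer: 554 - 2*√65 ≈ 537.88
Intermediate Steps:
C(r, d) = √(d² + r²)
(556 - y) + K(P(6))*C(-16, 28) = (556 - 1*2) + √(28² + (-16)²)/(-2) = (556 - 2) - √(784 + 256)/2 = 554 - 2*√65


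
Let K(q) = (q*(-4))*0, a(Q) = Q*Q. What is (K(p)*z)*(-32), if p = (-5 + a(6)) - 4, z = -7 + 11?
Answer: 0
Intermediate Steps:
a(Q) = Q**2
z = 4
p = 27 (p = (-5 + 6**2) - 4 = (-5 + 36) - 4 = 31 - 4 = 27)
K(q) = 0 (K(q) = -4*q*0 = 0)
(K(p)*z)*(-32) = (0*4)*(-32) = 0*(-32) = 0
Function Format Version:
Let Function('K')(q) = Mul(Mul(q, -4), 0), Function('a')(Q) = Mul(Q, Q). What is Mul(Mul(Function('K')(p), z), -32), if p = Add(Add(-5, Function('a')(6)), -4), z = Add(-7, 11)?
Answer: 0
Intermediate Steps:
Function('a')(Q) = Pow(Q, 2)
z = 4
p = 27 (p = Add(Add(-5, Pow(6, 2)), -4) = Add(Add(-5, 36), -4) = Add(31, -4) = 27)
Function('K')(q) = 0 (Function('K')(q) = Mul(Mul(-4, q), 0) = 0)
Mul(Mul(Function('K')(p), z), -32) = Mul(Mul(0, 4), -32) = Mul(0, -32) = 0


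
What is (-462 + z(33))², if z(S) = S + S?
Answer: 156816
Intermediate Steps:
z(S) = 2*S
(-462 + z(33))² = (-462 + 2*33)² = (-462 + 66)² = (-396)² = 156816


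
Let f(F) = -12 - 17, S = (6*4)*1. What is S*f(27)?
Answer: -696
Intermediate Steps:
S = 24 (S = 24*1 = 24)
f(F) = -29
S*f(27) = 24*(-29) = -696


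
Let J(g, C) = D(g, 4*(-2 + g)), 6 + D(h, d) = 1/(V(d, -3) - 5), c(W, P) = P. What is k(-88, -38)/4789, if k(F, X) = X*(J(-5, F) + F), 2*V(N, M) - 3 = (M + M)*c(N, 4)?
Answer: 110808/148459 ≈ 0.74639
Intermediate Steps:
V(N, M) = 3/2 + 4*M (V(N, M) = 3/2 + ((M + M)*4)/2 = 3/2 + ((2*M)*4)/2 = 3/2 + (8*M)/2 = 3/2 + 4*M)
D(h, d) = -188/31 (D(h, d) = -6 + 1/((3/2 + 4*(-3)) - 5) = -6 + 1/((3/2 - 12) - 5) = -6 + 1/(-21/2 - 5) = -6 + 1/(-31/2) = -6 - 2/31 = -188/31)
J(g, C) = -188/31
k(F, X) = X*(-188/31 + F)
k(-88, -38)/4789 = ((1/31)*(-38)*(-188 + 31*(-88)))/4789 = ((1/31)*(-38)*(-188 - 2728))*(1/4789) = ((1/31)*(-38)*(-2916))*(1/4789) = (110808/31)*(1/4789) = 110808/148459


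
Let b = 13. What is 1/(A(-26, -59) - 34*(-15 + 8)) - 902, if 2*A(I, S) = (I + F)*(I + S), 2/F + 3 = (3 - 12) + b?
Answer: -1134715/1258 ≈ -902.00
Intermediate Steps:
F = 2 (F = 2/(-3 + ((3 - 12) + 13)) = 2/(-3 + (-9 + 13)) = 2/(-3 + 4) = 2/1 = 2*1 = 2)
A(I, S) = (2 + I)*(I + S)/2 (A(I, S) = ((I + 2)*(I + S))/2 = ((2 + I)*(I + S))/2 = (2 + I)*(I + S)/2)
1/(A(-26, -59) - 34*(-15 + 8)) - 902 = 1/((-26 - 59 + (1/2)*(-26)**2 + (1/2)*(-26)*(-59)) - 34*(-15 + 8)) - 902 = 1/((-26 - 59 + (1/2)*676 + 767) - 34*(-7)) - 902 = 1/((-26 - 59 + 338 + 767) + 238) - 902 = 1/(1020 + 238) - 902 = 1/1258 - 902 = -1134715/1258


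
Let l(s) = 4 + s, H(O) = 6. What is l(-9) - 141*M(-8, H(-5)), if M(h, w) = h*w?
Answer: 6763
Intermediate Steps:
l(-9) - 141*M(-8, H(-5)) = (4 - 9) - (-1128)*6 = -5 - 141*(-48) = -5 + 6768 = 6763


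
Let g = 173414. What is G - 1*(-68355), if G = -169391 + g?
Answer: 72378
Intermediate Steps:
G = 4023 (G = -169391 + 173414 = 4023)
G - 1*(-68355) = 4023 - 1*(-68355) = 4023 + 68355 = 72378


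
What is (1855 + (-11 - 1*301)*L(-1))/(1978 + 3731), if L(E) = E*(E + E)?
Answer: 1231/5709 ≈ 0.21562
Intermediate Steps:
L(E) = 2*E² (L(E) = E*(2*E) = 2*E²)
(1855 + (-11 - 1*301)*L(-1))/(1978 + 3731) = (1855 + (-11 - 1*301)*(2*(-1)²))/(1978 + 3731) = (1855 + (-11 - 301)*(2*1))/5709 = (1855 - 312*2)*(1/5709) = (1855 - 624)*(1/5709) = 1231*(1/5709) = 1231/5709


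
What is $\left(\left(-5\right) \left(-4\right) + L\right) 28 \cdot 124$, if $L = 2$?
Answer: $76384$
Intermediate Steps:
$\left(\left(-5\right) \left(-4\right) + L\right) 28 \cdot 124 = \left(\left(-5\right) \left(-4\right) + 2\right) 28 \cdot 124 = \left(20 + 2\right) 28 \cdot 124 = 22 \cdot 28 \cdot 124 = 616 \cdot 124 = 76384$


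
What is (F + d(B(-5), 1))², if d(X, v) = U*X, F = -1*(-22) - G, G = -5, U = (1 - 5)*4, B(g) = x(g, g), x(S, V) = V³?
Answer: 4108729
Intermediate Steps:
B(g) = g³
U = -16 (U = -4*4 = -16)
F = 27 (F = -1*(-22) - 1*(-5) = 22 + 5 = 27)
d(X, v) = -16*X
(F + d(B(-5), 1))² = (27 - 16*(-5)³)² = (27 - 16*(-125))² = (27 + 2000)² = 2027² = 4108729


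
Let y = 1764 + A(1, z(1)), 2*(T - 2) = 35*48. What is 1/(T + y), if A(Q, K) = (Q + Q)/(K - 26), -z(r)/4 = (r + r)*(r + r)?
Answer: 21/54725 ≈ 0.00038374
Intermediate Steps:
T = 842 (T = 2 + (35*48)/2 = 2 + (1/2)*1680 = 2 + 840 = 842)
z(r) = -16*r**2 (z(r) = -4*(r + r)*(r + r) = -4*2*r*2*r = -16*r**2)
A(Q, K) = 2*Q/(-26 + K) (A(Q, K) = (2*Q)/(-26 + K) = 2*Q/(-26 + K))
y = 37043/21 (y = 1764 + 2*1/(-26 - 16*1**2) = 1764 + 2*1/(-26 - 16*1) = 1764 + 2*1/(-26 - 16) = 1764 + 2*1/(-42) = 1764 + 2*1*(-1/42) = 1764 - 1/21 = 37043/21 ≈ 1764.0)
1/(T + y) = 1/(842 + 37043/21) = 1/(54725/21) = 21/54725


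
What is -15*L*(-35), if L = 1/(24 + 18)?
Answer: 25/2 ≈ 12.500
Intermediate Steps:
L = 1/42 ≈ 0.023810
-15*L*(-35) = -15*1/42*(-35) = -5/14*(-35) = 25/2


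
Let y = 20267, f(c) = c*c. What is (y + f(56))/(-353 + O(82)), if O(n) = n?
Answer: -23403/271 ≈ -86.358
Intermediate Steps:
f(c) = c²
(y + f(56))/(-353 + O(82)) = (20267 + 56²)/(-353 + 82) = (20267 + 3136)/(-271) = 23403*(-1/271) = -23403/271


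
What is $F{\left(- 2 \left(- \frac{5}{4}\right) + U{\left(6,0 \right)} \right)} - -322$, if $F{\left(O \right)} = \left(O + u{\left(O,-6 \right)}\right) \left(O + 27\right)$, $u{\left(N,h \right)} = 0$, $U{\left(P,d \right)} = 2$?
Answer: $\frac{1855}{4} \approx 463.75$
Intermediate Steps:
$F{\left(O \right)} = O \left(27 + O\right)$ ($F{\left(O \right)} = \left(O + 0\right) \left(O + 27\right) = O \left(27 + O\right)$)
$F{\left(- 2 \left(- \frac{5}{4}\right) + U{\left(6,0 \right)} \right)} - -322 = \left(- 2 \left(- \frac{5}{4}\right) + 2\right) \left(27 - \left(-2 + 2 \left(- \frac{5}{4}\right)\right)\right) - -322 = \left(- 2 \left(\left(-5\right) \frac{1}{4}\right) + 2\right) \left(27 - \left(-2 + 2 \left(\left(-5\right) \frac{1}{4}\right)\right)\right) + 322 = \left(\left(-2\right) \left(- \frac{5}{4}\right) + 2\right) \left(27 + \left(\left(-2\right) \left(- \frac{5}{4}\right) + 2\right)\right) + 322 = \left(\frac{5}{2} + 2\right) \left(27 + \left(\frac{5}{2} + 2\right)\right) + 322 = \frac{9 \left(27 + \frac{9}{2}\right)}{2} + 322 = \frac{9}{2} \cdot \frac{63}{2} + 322 = \frac{567}{4} + 322 = \frac{1855}{4}$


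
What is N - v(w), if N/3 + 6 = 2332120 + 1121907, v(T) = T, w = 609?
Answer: 10361454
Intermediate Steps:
N = 10362063 (N = -18 + 3*(2332120 + 1121907) = -18 + 3*3454027 = -18 + 10362081 = 10362063)
N - v(w) = 10362063 - 1*609 = 10362063 - 609 = 10361454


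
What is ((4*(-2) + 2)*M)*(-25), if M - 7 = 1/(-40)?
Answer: 4185/4 ≈ 1046.3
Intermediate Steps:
M = 279/40 (M = 7 + 1/(-40) = 7 - 1/40 = 279/40 ≈ 6.9750)
((4*(-2) + 2)*M)*(-25) = ((4*(-2) + 2)*(279/40))*(-25) = ((-8 + 2)*(279/40))*(-25) = -6*279/40*(-25) = -837/20*(-25) = 4185/4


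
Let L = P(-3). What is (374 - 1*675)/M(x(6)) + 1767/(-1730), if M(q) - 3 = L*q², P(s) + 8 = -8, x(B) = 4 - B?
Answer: 412943/105530 ≈ 3.9130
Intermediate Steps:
P(s) = -16 (P(s) = -8 - 8 = -16)
L = -16
M(q) = 3 - 16*q²
(374 - 1*675)/M(x(6)) + 1767/(-1730) = (374 - 1*675)/(3 - 16*(4 - 1*6)²) + 1767/(-1730) = (374 - 675)/(3 - 16*(4 - 6)²) + 1767*(-1/1730) = -301/(3 - 16*(-2)²) - 1767/1730 = -301/(3 - 16*4) - 1767/1730 = -301/(3 - 64) - 1767/1730 = -301/(-61) - 1767/1730 = -301*(-1/61) - 1767/1730 = 301/61 - 1767/1730 = 412943/105530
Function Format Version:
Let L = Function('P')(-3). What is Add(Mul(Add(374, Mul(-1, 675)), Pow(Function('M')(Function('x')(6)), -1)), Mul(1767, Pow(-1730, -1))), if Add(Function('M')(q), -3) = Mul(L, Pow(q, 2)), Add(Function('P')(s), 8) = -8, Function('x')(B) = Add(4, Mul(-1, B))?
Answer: Rational(412943, 105530) ≈ 3.9130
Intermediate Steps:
Function('P')(s) = -16 (Function('P')(s) = Add(-8, -8) = -16)
L = -16
Function('M')(q) = Add(3, Mul(-16, Pow(q, 2)))
Add(Mul(Add(374, Mul(-1, 675)), Pow(Function('M')(Function('x')(6)), -1)), Mul(1767, Pow(-1730, -1))) = Add(Mul(Add(374, Mul(-1, 675)), Pow(Add(3, Mul(-16, Pow(Add(4, Mul(-1, 6)), 2))), -1)), Mul(1767, Pow(-1730, -1))) = Add(Mul(Add(374, -675), Pow(Add(3, Mul(-16, Pow(Add(4, -6), 2))), -1)), Mul(1767, Rational(-1, 1730))) = Add(Mul(-301, Pow(Add(3, Mul(-16, Pow(-2, 2))), -1)), Rational(-1767, 1730)) = Add(Mul(-301, Pow(Add(3, Mul(-16, 4)), -1)), Rational(-1767, 1730)) = Add(Mul(-301, Pow(Add(3, -64), -1)), Rational(-1767, 1730)) = Add(Mul(-301, Pow(-61, -1)), Rational(-1767, 1730)) = Add(Mul(-301, Rational(-1, 61)), Rational(-1767, 1730)) = Add(Rational(301, 61), Rational(-1767, 1730)) = Rational(412943, 105530)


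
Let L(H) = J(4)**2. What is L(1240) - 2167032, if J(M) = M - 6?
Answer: -2167028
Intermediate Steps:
J(M) = -6 + M
L(H) = 4 (L(H) = (-6 + 4)**2 = (-2)**2 = 4)
L(1240) - 2167032 = 4 - 2167032 = -2167028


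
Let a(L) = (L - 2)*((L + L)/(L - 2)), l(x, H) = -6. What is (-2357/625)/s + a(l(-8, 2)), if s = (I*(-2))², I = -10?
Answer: -3002357/250000 ≈ -12.009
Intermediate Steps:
a(L) = 2*L (a(L) = (-2 + L)*((2*L)/(-2 + L)) = (-2 + L)*(2*L/(-2 + L)) = 2*L)
s = 400 (s = (-10*(-2))² = 20² = 400)
(-2357/625)/s + a(l(-8, 2)) = -2357/625/400 + 2*(-6) = -2357*1/625*(1/400) - 12 = -2357/625*1/400 - 12 = -2357/250000 - 12 = -3002357/250000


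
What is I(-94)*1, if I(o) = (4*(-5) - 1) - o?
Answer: 73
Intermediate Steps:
I(o) = -21 - o (I(o) = (-20 - 1) - o = -21 - o)
I(-94)*1 = (-21 - 1*(-94))*1 = (-21 + 94)*1 = 73*1 = 73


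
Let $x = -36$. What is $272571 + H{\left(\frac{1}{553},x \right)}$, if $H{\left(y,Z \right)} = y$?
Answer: $\frac{150731764}{553} \approx 2.7257 \cdot 10^{5}$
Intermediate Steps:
$272571 + H{\left(\frac{1}{553},x \right)} = 272571 + \frac{1}{553} = \frac{150731764}{553}$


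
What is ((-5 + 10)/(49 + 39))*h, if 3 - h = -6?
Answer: 45/88 ≈ 0.51136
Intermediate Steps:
h = 9 (h = 3 - 1*(-6) = 3 + 6 = 9)
((-5 + 10)/(49 + 39))*h = ((-5 + 10)/(49 + 39))*9 = (5/88)*9 = 45/88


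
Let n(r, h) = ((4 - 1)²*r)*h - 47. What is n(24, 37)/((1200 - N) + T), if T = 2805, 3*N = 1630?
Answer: 4767/2077 ≈ 2.2951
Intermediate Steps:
N = 1630/3 (N = (⅓)*1630 = 1630/3 ≈ 543.33)
n(r, h) = -47 + 9*h*r (n(r, h) = (3²*r)*h - 47 = (9*r)*h - 47 = 9*h*r - 47 = -47 + 9*h*r)
n(24, 37)/((1200 - N) + T) = (-47 + 9*37*24)/((1200 - 1*1630/3) + 2805) = (-47 + 7992)/((1200 - 1630/3) + 2805) = 7945/(1970/3 + 2805) = 7945/(10385/3) = (3/10385)*7945 = 4767/2077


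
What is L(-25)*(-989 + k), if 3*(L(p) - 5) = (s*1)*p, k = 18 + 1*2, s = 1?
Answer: 3230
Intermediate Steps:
k = 20 (k = 18 + 2 = 20)
L(p) = 5 + p/3 (L(p) = 5 + ((1*1)*p)/3 = 5 + (1*p)/3 = 5 + p/3)
L(-25)*(-989 + k) = (5 + (1/3)*(-25))*(-989 + 20) = (5 - 25/3)*(-969) = -10/3*(-969) = 3230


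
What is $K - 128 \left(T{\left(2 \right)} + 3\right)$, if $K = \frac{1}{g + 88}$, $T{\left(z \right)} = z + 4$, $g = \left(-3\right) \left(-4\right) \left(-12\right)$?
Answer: $- \frac{64513}{56} \approx -1152.0$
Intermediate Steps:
$g = -144$ ($g = 12 \left(-12\right) = -144$)
$T{\left(z \right)} = 4 + z$
$K = - \frac{1}{56}$ ($K = \frac{1}{-144 + 88} = \frac{1}{-56} = - \frac{1}{56} \approx -0.017857$)
$K - 128 \left(T{\left(2 \right)} + 3\right) = - \frac{1}{56} - 128 \left(\left(4 + 2\right) + 3\right) = - \frac{1}{56} - 128 \left(6 + 3\right) = - \frac{1}{56} - 1152 = - \frac{64513}{56}$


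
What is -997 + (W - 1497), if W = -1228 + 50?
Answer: -3672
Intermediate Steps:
W = -1178
-997 + (W - 1497) = -997 + (-1178 - 1497) = -997 - 2675 = -3672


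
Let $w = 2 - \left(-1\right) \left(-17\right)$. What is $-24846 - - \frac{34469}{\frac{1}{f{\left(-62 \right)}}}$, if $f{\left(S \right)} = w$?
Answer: $-541881$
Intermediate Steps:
$w = -15$ ($w = 2 - 17 = -15$)
$f{\left(S \right)} = -15$
$-24846 - - \frac{34469}{\frac{1}{f{\left(-62 \right)}}} = -24846 - - \frac{34469}{\frac{1}{-15}} = -24846 - - \frac{34469}{- \frac{1}{15}} = -24846 - \left(-34469\right) \left(-15\right) = -24846 - 517035 = -541881$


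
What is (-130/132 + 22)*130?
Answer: 90155/33 ≈ 2732.0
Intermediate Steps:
(-130/132 + 22)*130 = (-130*1/132 + 22)*130 = (-65/66 + 22)*130 = (1387/66)*130 = 90155/33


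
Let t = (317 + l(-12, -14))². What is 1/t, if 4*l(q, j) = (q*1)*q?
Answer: 1/124609 ≈ 8.0251e-6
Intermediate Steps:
l(q, j) = q²/4 (l(q, j) = ((q*1)*q)/4 = (q*q)/4 = q²/4)
t = 124609 (t = (317 + (¼)*(-12)²)² = (317 + (¼)*144)² = (317 + 36)² = 353² = 124609)
1/t = 1/124609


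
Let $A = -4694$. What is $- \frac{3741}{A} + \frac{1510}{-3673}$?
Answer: $\frac{6652753}{17241062} \approx 0.38587$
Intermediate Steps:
$- \frac{3741}{A} + \frac{1510}{-3673} = - \frac{3741}{-4694} + \frac{1510}{-3673} = \left(-3741\right) \left(- \frac{1}{4694}\right) + 1510 \left(- \frac{1}{3673}\right) = \frac{3741}{4694} - \frac{1510}{3673} = \frac{6652753}{17241062}$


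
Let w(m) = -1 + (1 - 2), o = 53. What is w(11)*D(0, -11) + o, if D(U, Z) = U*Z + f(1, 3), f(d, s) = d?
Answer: 51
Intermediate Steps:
D(U, Z) = 1 + U*Z (D(U, Z) = U*Z + 1 = 1 + U*Z)
w(m) = -2 (w(m) = -1 - 1 = -2)
w(11)*D(0, -11) + o = -2*(1 + 0*(-11)) + 53 = -2*(1 + 0) + 53 = -2*1 + 53 = -2 + 53 = 51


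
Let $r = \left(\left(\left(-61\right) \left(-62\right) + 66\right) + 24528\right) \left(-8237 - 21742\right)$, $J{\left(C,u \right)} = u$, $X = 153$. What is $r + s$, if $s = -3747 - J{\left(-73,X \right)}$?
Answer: $-850688004$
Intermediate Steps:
$r = -850684104$ ($r = \left(\left(3782 + 66\right) + 24528\right) \left(-29979\right) = \left(3848 + 24528\right) \left(-29979\right) = 28376 \left(-29979\right) = -850684104$)
$s = -3900$ ($s = -3747 - 153 = -3900$)
$r + s = -850684104 - 3900 = -850688004$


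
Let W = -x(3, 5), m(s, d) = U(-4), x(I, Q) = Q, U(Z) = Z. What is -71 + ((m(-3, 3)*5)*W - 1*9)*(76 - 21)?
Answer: 4934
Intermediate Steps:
m(s, d) = -4
W = -5 (W = -1*5 = -5)
-71 + ((m(-3, 3)*5)*W - 1*9)*(76 - 21) = -71 + (-4*5*(-5) - 1*9)*(76 - 21) = -71 + (-20*(-5) - 9)*55 = -71 + (100 - 9)*55 = -71 + 91*55 = -71 + 5005 = 4934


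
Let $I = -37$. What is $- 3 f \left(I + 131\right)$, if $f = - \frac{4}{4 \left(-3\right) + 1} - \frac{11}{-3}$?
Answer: $- \frac{12502}{11} \approx -1136.5$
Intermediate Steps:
$f = \frac{133}{33}$ ($f = - \frac{4}{-12 + 1} - - \frac{11}{3} = - \frac{4}{-11} + \frac{11}{3} = \left(-4\right) \left(- \frac{1}{11}\right) + \frac{11}{3} = \frac{4}{11} + \frac{11}{3} = \frac{133}{33} \approx 4.0303$)
$- 3 f \left(I + 131\right) = \left(-3\right) \frac{133}{33} \left(-37 + 131\right) = \left(- \frac{133}{11}\right) 94 = - \frac{12502}{11}$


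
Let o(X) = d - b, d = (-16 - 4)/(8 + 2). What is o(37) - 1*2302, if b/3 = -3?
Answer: -2295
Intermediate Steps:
b = -9 (b = 3*(-3) = -9)
d = -2 (d = -20/10 = -20*⅒ = -2)
o(X) = 7 (o(X) = -2 - 1*(-9) = -2 + 9 = 7)
o(37) - 1*2302 = 7 - 1*2302 = 7 - 2302 = -2295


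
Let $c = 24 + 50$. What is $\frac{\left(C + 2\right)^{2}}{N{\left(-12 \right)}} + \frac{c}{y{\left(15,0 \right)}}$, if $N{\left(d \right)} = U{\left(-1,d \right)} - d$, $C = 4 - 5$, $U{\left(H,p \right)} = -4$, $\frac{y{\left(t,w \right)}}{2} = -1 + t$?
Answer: $\frac{155}{56} \approx 2.7679$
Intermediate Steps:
$y{\left(t,w \right)} = -2 + 2 t$ ($y{\left(t,w \right)} = 2 \left(-1 + t\right) = -2 + 2 t$)
$C = -1$ ($C = 4 - 5 = -1$)
$c = 74$
$N{\left(d \right)} = -4 - d$
$\frac{\left(C + 2\right)^{2}}{N{\left(-12 \right)}} + \frac{c}{y{\left(15,0 \right)}} = \frac{\left(-1 + 2\right)^{2}}{-4 - -12} + \frac{74}{-2 + 2 \cdot 15} = \frac{1^{2}}{-4 + 12} + \frac{74}{-2 + 30} = 1 \cdot \frac{1}{8} + \frac{74}{28} = 1 \cdot \frac{1}{8} + 74 \cdot \frac{1}{28} = \frac{1}{8} + \frac{37}{14} = \frac{155}{56}$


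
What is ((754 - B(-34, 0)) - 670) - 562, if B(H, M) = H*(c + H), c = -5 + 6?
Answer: -1600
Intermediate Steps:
c = 1
B(H, M) = H*(1 + H)
((754 - B(-34, 0)) - 670) - 562 = ((754 - (-34)*(1 - 34)) - 670) - 562 = ((754 - (-34)*(-33)) - 670) - 562 = ((754 - 1*1122) - 670) - 562 = ((754 - 1122) - 670) - 562 = (-368 - 670) - 562 = -1038 - 562 = -1600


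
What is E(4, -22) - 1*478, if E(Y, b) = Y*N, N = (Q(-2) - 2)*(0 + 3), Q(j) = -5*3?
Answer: -682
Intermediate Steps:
Q(j) = -15
N = -51 (N = (-15 - 2)*(0 + 3) = -17*3 = -51)
E(Y, b) = -51*Y (E(Y, b) = Y*(-51) = -51*Y)
E(4, -22) - 1*478 = -51*4 - 1*478 = -204 - 478 = -682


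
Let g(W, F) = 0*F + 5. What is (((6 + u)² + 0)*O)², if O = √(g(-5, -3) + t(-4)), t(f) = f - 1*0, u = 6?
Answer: 20736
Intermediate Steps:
g(W, F) = 5 (g(W, F) = 0 + 5 = 5)
t(f) = f (t(f) = f + 0 = f)
O = 1 (O = √(5 - 4) = √1 = 1)
(((6 + u)² + 0)*O)² = (((6 + 6)² + 0)*1)² = ((12² + 0)*1)² = ((144 + 0)*1)² = (144*1)² = 144² = 20736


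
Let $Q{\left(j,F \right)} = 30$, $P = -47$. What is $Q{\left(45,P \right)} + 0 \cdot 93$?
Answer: $30$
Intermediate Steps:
$Q{\left(45,P \right)} + 0 \cdot 93 = 30 + 0 \cdot 93 = 30 + 0 = 30$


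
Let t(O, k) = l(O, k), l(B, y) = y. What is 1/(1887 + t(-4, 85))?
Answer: 1/1972 ≈ 0.00050710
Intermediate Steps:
t(O, k) = k
1/(1887 + t(-4, 85)) = 1/(1887 + 85) = 1/1972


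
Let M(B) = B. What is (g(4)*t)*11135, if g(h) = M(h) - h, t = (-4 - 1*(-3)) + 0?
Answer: 0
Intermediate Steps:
t = -1 (t = (-4 + 3) + 0 = -1 + 0 = -1)
g(h) = 0 (g(h) = h - h = 0)
(g(4)*t)*11135 = (0*(-1))*11135 = 0*11135 = 0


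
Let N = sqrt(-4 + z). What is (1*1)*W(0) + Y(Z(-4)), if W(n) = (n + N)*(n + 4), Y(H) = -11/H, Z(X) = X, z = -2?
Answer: 11/4 + 4*I*sqrt(6) ≈ 2.75 + 9.798*I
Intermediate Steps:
N = I*sqrt(6) (N = sqrt(-4 - 2) = sqrt(-6) = I*sqrt(6) ≈ 2.4495*I)
W(n) = (4 + n)*(n + I*sqrt(6)) (W(n) = (n + I*sqrt(6))*(n + 4) = (n + I*sqrt(6))*(4 + n) = (4 + n)*(n + I*sqrt(6)))
(1*1)*W(0) + Y(Z(-4)) = (1*1)*(0**2 + 4*0 + 4*I*sqrt(6) + I*0*sqrt(6)) - 11/(-4) = 1*(0 + 0 + 4*I*sqrt(6) + 0) - 11*(-1/4) = 1*(4*I*sqrt(6)) + 11/4 = 4*I*sqrt(6) + 11/4 = 11/4 + 4*I*sqrt(6)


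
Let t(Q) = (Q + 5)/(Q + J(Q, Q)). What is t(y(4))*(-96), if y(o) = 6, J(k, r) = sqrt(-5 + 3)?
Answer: -3168/19 + 528*I*sqrt(2)/19 ≈ -166.74 + 39.3*I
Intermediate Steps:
J(k, r) = I*sqrt(2) (J(k, r) = sqrt(-2) = I*sqrt(2))
t(Q) = (5 + Q)/(Q + I*sqrt(2)) (t(Q) = (Q + 5)/(Q + I*sqrt(2)) = (5 + Q)/(Q + I*sqrt(2)))
t(y(4))*(-96) = ((5 + 6)/(6 + I*sqrt(2)))*(-96) = (11/(6 + I*sqrt(2)))*(-96) = -1056/(6 + I*sqrt(2))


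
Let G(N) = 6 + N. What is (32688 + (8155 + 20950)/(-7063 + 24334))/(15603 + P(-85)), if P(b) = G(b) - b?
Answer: 564583553/269583039 ≈ 2.0943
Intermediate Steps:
P(b) = 6 (P(b) = (6 + b) - b = 6)
(32688 + (8155 + 20950)/(-7063 + 24334))/(15603 + P(-85)) = (32688 + (8155 + 20950)/(-7063 + 24334))/(15603 + 6) = (32688 + 29105/17271)/15609 = (32688 + 29105*(1/17271))*(1/15609) = (32688 + 29105/17271)*(1/15609) = (564583553/17271)*(1/15609) = 564583553/269583039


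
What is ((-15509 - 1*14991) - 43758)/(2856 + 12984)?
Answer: -37129/7920 ≈ -4.6880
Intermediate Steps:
((-15509 - 1*14991) - 43758)/(2856 + 12984) = ((-15509 - 14991) - 43758)/15840 = (-30500 - 43758)*(1/15840) = -74258*1/15840 = -37129/7920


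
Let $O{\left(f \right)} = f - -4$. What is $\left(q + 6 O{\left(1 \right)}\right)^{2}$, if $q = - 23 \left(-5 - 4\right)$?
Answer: $56169$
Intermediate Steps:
$O{\left(f \right)} = 4 + f$ ($O{\left(f \right)} = f + 4 = 4 + f$)
$q = 207$ ($q = - 23 \left(-5 - 4\right) = \left(-23\right) \left(-9\right) = 207$)
$\left(q + 6 O{\left(1 \right)}\right)^{2} = \left(207 + 6 \left(4 + 1\right)\right)^{2} = \left(207 + 6 \cdot 5\right)^{2} = \left(207 + 30\right)^{2} = 237^{2} = 56169$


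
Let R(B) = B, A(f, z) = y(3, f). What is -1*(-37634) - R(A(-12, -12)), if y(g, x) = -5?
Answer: 37639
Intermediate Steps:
A(f, z) = -5
-1*(-37634) - R(A(-12, -12)) = -1*(-37634) - 1*(-5) = 37634 + 5 = 37639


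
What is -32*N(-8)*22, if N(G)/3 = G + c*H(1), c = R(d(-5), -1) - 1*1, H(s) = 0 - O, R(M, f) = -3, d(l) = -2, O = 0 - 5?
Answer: 59136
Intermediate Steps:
O = -5
H(s) = 5 (H(s) = 0 - 1*(-5) = 0 + 5 = 5)
c = -4 (c = -3 - 1*1 = -3 - 1 = -4)
N(G) = -60 + 3*G (N(G) = 3*(G - 4*5) = 3*(G - 20) = 3*(-20 + G) = -60 + 3*G)
-32*N(-8)*22 = -32*(-60 + 3*(-8))*22 = -32*(-60 - 24)*22 = -32*(-84)*22 = 2688*22 = 59136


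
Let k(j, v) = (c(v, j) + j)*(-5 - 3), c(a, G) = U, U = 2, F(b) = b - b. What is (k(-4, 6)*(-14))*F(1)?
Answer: 0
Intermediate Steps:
F(b) = 0
c(a, G) = 2
k(j, v) = -16 - 8*j (k(j, v) = (2 + j)*(-5 - 3) = (2 + j)*(-8) = -16 - 8*j)
(k(-4, 6)*(-14))*F(1) = ((-16 - 8*(-4))*(-14))*0 = ((-16 + 32)*(-14))*0 = (16*(-14))*0 = -224*0 = 0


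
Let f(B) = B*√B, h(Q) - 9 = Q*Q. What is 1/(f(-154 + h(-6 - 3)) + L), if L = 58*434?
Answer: 6293/158472932 + 32*I/39618233 ≈ 3.971e-5 + 8.0771e-7*I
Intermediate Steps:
h(Q) = 9 + Q² (h(Q) = 9 + Q*Q = 9 + Q²)
f(B) = B^(3/2)
L = 25172
1/(f(-154 + h(-6 - 3)) + L) = 1/((-154 + (9 + (-6 - 3)²))^(3/2) + 25172) = 1/((-154 + (9 + (-9)²))^(3/2) + 25172) = 1/((-154 + (9 + 81))^(3/2) + 25172) = 1/((-154 + 90)^(3/2) + 25172) = 1/((-64)^(3/2) + 25172) = 1/(-512*I + 25172) = 1/(25172 - 512*I) = (25172 + 512*I)/633891728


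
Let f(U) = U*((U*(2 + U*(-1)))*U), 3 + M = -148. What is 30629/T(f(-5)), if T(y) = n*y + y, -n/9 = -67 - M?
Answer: 30629/660625 ≈ 0.046364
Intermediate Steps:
M = -151 (M = -3 - 148 = -151)
n = -756 (n = -9*(-67 - 1*(-151)) = -9*(-67 + 151) = -9*84 = -756)
f(U) = U³*(2 - U) (f(U) = U*((U*(2 - U))*U) = U*(U²*(2 - U)) = U³*(2 - U))
T(y) = -755*y (T(y) = -756*y + y = -755*y)
30629/T(f(-5)) = 30629/((-755*(-5)³*(2 - 1*(-5)))) = 30629/((-(-94375)*(2 + 5))) = 30629/((-(-94375)*7)) = 30629/((-755*(-875))) = 30629/660625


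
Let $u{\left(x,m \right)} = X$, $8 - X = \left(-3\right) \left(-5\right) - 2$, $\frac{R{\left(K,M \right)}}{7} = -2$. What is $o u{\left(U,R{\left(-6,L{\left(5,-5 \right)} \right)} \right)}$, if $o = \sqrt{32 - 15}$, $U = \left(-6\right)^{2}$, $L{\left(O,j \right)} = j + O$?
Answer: $- 5 \sqrt{17} \approx -20.616$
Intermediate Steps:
$L{\left(O,j \right)} = O + j$
$R{\left(K,M \right)} = -14$ ($R{\left(K,M \right)} = 7 \left(-2\right) = -14$)
$X = -5$ ($X = 8 - \left(\left(-3\right) \left(-5\right) - 2\right) = 8 - \left(15 - 2\right) = 8 - 13 = -5$)
$U = 36$
$u{\left(x,m \right)} = -5$
$o = \sqrt{17} \approx 4.1231$
$o u{\left(U,R{\left(-6,L{\left(5,-5 \right)} \right)} \right)} = \sqrt{17} \left(-5\right) = - 5 \sqrt{17}$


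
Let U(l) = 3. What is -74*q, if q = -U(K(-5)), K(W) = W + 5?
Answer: 222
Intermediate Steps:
K(W) = 5 + W
q = -3 (q = -1*3 = -3)
-74*q = -74*(-3) = 222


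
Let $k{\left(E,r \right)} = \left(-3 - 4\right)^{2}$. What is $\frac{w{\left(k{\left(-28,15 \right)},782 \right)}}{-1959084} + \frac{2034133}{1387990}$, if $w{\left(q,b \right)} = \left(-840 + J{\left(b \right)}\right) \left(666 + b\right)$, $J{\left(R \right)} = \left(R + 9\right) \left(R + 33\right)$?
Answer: $- \frac{322495144199957}{679797250290} \approx -474.4$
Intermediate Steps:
$J{\left(R \right)} = \left(9 + R\right) \left(33 + R\right)$
$k{\left(E,r \right)} = 49$ ($k{\left(E,r \right)} = \left(-7\right)^{2} = 49$)
$w{\left(q,b \right)} = \left(666 + b\right) \left(-543 + b^{2} + 42 b\right)$ ($w{\left(q,b \right)} = \left(-840 + \left(297 + b^{2} + 42 b\right)\right) \left(666 + b\right) = \left(-543 + b^{2} + 42 b\right) \left(666 + b\right) = \left(666 + b\right) \left(-543 + b^{2} + 42 b\right)$)
$\frac{w{\left(k{\left(-28,15 \right)},782 \right)}}{-1959084} + \frac{2034133}{1387990} = \frac{-361638 + 782^{3} + 708 \cdot 782^{2} + 27429 \cdot 782}{-1959084} + \frac{2034133}{1387990} = \left(-361638 + 478211768 + 708 \cdot 611524 + 21449478\right) \left(- \frac{1}{1959084}\right) + 2034133 \cdot \frac{1}{1387990} = \left(-361638 + 478211768 + 432958992 + 21449478\right) \left(- \frac{1}{1959084}\right) + \frac{2034133}{1387990} = 932258600 \left(- \frac{1}{1959084}\right) + \frac{2034133}{1387990} = - \frac{233064650}{489771} + \frac{2034133}{1387990} = - \frac{322495144199957}{679797250290}$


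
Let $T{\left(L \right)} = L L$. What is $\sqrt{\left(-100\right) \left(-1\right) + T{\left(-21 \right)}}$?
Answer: $\sqrt{541} \approx 23.259$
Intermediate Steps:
$T{\left(L \right)} = L^{2}$
$\sqrt{\left(-100\right) \left(-1\right) + T{\left(-21 \right)}} = \sqrt{\left(-100\right) \left(-1\right) + \left(-21\right)^{2}} = \sqrt{100 + 441} = \sqrt{541}$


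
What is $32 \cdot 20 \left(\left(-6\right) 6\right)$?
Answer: $-23040$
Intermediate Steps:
$32 \cdot 20 \left(\left(-6\right) 6\right) = 640 \left(-36\right) = -23040$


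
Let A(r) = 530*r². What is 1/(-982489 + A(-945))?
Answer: 1/472320761 ≈ 2.1172e-9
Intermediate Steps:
1/(-982489 + A(-945)) = 1/(-982489 + 530*(-945)²) = 1/(-982489 + 530*893025) = 1/(-982489 + 473303250) = 1/472320761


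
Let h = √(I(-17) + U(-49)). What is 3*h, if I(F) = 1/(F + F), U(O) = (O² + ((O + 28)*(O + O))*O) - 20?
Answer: 15*I*√4552838/34 ≈ 941.36*I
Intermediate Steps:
U(O) = -20 + O² + 2*O²*(28 + O) (U(O) = (O² + ((28 + O)*(2*O))*O) - 20 = (O² + (2*O*(28 + O))*O) - 20 = (O² + 2*O²*(28 + O)) - 20 = -20 + O² + 2*O²*(28 + O))
I(F) = 1/(2*F)
h = 5*I*√4552838/34 (h = √((½)/(-17) + (-20 + 2*(-49)³ + 57*(-49)²)) = √((½)*(-1/17) + (-20 + 2*(-117649) + 57*2401)) = √(-1/34 + (-20 - 235298 + 136857)) = √(-1/34 - 98461) = √(-3347675/34) = 5*I*√4552838/34 ≈ 313.79*I)
3*h = 3*(5*I*√4552838/34) = 15*I*√4552838/34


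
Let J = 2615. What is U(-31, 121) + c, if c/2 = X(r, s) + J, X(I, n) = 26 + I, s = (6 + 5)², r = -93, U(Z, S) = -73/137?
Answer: 698079/137 ≈ 5095.5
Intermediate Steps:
U(Z, S) = -73/137 (U(Z, S) = -73*1/137 = -73/137)
s = 121 (s = 11² = 121)
c = 5096 (c = 2*((26 - 93) + 2615) = 2*(-67 + 2615) = 2*2548 = 5096)
U(-31, 121) + c = -73/137 + 5096 = 698079/137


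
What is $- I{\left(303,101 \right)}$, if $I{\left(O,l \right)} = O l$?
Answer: $-30603$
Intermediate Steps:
$- I{\left(303,101 \right)} = - 303 \cdot 101 = \left(-1\right) 30603 = -30603$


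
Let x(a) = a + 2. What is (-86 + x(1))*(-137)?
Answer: 11371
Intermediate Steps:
x(a) = 2 + a
(-86 + x(1))*(-137) = (-86 + (2 + 1))*(-137) = (-86 + 3)*(-137) = -83*(-137) = 11371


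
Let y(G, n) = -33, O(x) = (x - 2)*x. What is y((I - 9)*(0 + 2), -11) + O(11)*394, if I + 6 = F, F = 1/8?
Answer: 38973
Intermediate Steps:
O(x) = x*(-2 + x) (O(x) = (-2 + x)*x = x*(-2 + x))
F = ⅛ ≈ 0.12500
I = -47/8 (I = -6 + ⅛ = -47/8 ≈ -5.8750)
y((I - 9)*(0 + 2), -11) + O(11)*394 = -33 + (11*(-2 + 11))*394 = -33 + (11*9)*394 = -33 + 99*394 = -33 + 39006 = 38973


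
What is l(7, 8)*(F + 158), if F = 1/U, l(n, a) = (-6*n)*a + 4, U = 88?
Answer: -1154115/22 ≈ -52460.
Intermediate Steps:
l(n, a) = 4 - 6*a*n (l(n, a) = -6*a*n + 4 = 4 - 6*a*n)
F = 1/88 ≈ 0.011364
l(7, 8)*(F + 158) = (4 - 6*8*7)*(1/88 + 158) = (4 - 336)*(13905/88) = -332*13905/88 = -1154115/22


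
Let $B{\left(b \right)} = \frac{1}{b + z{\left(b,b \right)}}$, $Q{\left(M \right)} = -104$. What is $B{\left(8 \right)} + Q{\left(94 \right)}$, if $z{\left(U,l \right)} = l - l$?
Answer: $- \frac{831}{8} \approx -103.88$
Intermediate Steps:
$z{\left(U,l \right)} = 0$
$B{\left(b \right)} = \frac{1}{b}$ ($B{\left(b \right)} = \frac{1}{b + 0} = \frac{1}{b}$)
$B{\left(8 \right)} + Q{\left(94 \right)} = \frac{1}{8} - 104 = - \frac{831}{8}$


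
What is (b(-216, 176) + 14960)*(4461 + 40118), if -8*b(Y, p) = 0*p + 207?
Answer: 5325986867/8 ≈ 6.6575e+8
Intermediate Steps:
b(Y, p) = -207/8 (b(Y, p) = -(0*p + 207)/8 = -(0 + 207)/8 = -1/8*207 = -207/8)
(b(-216, 176) + 14960)*(4461 + 40118) = (-207/8 + 14960)*(4461 + 40118) = (119473/8)*44579 = 5325986867/8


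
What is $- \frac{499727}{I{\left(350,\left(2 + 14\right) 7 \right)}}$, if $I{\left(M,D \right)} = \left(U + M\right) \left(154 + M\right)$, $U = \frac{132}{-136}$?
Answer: $- \frac{8495359}{2990484} \approx -2.8408$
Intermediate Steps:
$U = - \frac{33}{34}$ ($U = 132 \left(- \frac{1}{136}\right) = - \frac{33}{34} \approx -0.97059$)
$I{\left(M,D \right)} = \left(154 + M\right) \left(- \frac{33}{34} + M\right)$ ($I{\left(M,D \right)} = \left(- \frac{33}{34} + M\right) \left(154 + M\right) = \left(154 + M\right) \left(- \frac{33}{34} + M\right)$)
$- \frac{499727}{I{\left(350,\left(2 + 14\right) 7 \right)}} = - \frac{499727}{- \frac{2541}{17} + 350^{2} + \frac{5203}{34} \cdot 350} = - \frac{499727}{- \frac{2541}{17} + 122500 + \frac{910525}{17}} = - \frac{499727}{\frac{2990484}{17}} = \left(-499727\right) \frac{17}{2990484} = - \frac{8495359}{2990484}$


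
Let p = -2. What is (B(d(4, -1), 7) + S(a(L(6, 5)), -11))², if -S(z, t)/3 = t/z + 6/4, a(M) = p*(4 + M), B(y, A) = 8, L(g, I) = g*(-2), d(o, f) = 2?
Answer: 7921/256 ≈ 30.941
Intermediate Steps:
L(g, I) = -2*g
a(M) = -8 - 2*M (a(M) = -2*(4 + M) = -8 - 2*M)
S(z, t) = -9/2 - 3*t/z (S(z, t) = -3*(t/z + 6/4) = -3*(t/z + 6*(¼)) = -3*(t/z + 3/2) = -3*(3/2 + t/z) = -9/2 - 3*t/z)
(B(d(4, -1), 7) + S(a(L(6, 5)), -11))² = (8 + (-9/2 - 3*(-11)/(-8 - (-4)*6)))² = (8 + (-9/2 - 3*(-11)/(-8 - 2*(-12))))² = (8 + (-9/2 - 3*(-11)/(-8 + 24)))² = (8 + (-9/2 - 3*(-11)/16))² = (8 + (-9/2 - 3*(-11)*1/16))² = (8 + (-9/2 + 33/16))² = (8 - 39/16)² = (89/16)² = 7921/256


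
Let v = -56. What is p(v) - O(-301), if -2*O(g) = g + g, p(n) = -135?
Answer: -436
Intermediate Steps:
O(g) = -g (O(g) = -(g + g)/2 = -g)
p(v) - O(-301) = -135 - (-1)*(-301) = -135 - 1*301 = -135 - 301 = -436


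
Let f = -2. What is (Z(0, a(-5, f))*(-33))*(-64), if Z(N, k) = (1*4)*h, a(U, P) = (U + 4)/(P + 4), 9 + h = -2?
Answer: -92928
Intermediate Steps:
h = -11 (h = -9 - 2 = -11)
a(U, P) = (4 + U)/(4 + P)
Z(N, k) = -44 (Z(N, k) = (1*4)*(-11) = 4*(-11) = -44)
(Z(0, a(-5, f))*(-33))*(-64) = -44*(-33)*(-64) = 1452*(-64) = -92928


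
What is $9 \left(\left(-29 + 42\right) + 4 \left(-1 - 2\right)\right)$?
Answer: $9$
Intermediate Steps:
$9 \left(\left(-29 + 42\right) + 4 \left(-1 - 2\right)\right) = 9 \left(13 + 4 \left(-3\right)\right) = 9 \left(13 - 12\right) = 9 \cdot 1 = 9$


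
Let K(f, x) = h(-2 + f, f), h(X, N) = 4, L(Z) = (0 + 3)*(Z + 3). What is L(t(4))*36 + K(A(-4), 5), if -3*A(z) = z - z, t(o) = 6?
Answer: 976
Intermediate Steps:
L(Z) = 9 + 3*Z (L(Z) = 3*(3 + Z) = 9 + 3*Z)
A(z) = 0 (A(z) = -(z - z)/3 = -1/3*0 = 0)
K(f, x) = 4
L(t(4))*36 + K(A(-4), 5) = (9 + 3*6)*36 + 4 = (9 + 18)*36 + 4 = 27*36 + 4 = 972 + 4 = 976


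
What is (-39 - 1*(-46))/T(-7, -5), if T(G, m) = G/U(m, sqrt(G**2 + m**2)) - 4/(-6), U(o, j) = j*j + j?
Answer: 194250/15833 - 441*sqrt(74)/15833 ≈ 12.029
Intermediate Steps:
U(o, j) = j + j**2 (U(o, j) = j**2 + j = j + j**2)
T(G, m) = 2/3 + G/((1 + sqrt(G**2 + m**2))*sqrt(G**2 + m**2)) (T(G, m) = G/((sqrt(G**2 + m**2)*(1 + sqrt(G**2 + m**2)))) - 4/(-6) = G*(1/((1 + sqrt(G**2 + m**2))*sqrt(G**2 + m**2))) - 4*(-1/6) = G/((1 + sqrt(G**2 + m**2))*sqrt(G**2 + m**2)) + 2/3 = 2/3 + G/((1 + sqrt(G**2 + m**2))*sqrt(G**2 + m**2)))
(-39 - 1*(-46))/T(-7, -5) = (-39 - 1*(-46))/(2/3 - 7/((1 + sqrt((-7)**2 + (-5)**2))*sqrt((-7)**2 + (-5)**2))) = (-39 + 46)/(2/3 - 7/((1 + sqrt(49 + 25))*sqrt(49 + 25))) = 7/(2/3 - 7/((1 + sqrt(74))*sqrt(74))) = 7/(2/3 - 7*sqrt(74)/74/(1 + sqrt(74))) = 7/(2/3 - 7*sqrt(74)/(74*(1 + sqrt(74))))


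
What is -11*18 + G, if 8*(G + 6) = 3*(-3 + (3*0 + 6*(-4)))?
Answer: -1713/8 ≈ -214.13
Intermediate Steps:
G = -129/8 (G = -6 + (3*(-3 + (3*0 + 6*(-4))))/8 = -6 + (3*(-3 + (0 - 24)))/8 = -6 + (3*(-3 - 24))/8 = -6 + (3*(-27))/8 = -6 + (⅛)*(-81) = -6 - 81/8 = -129/8 ≈ -16.125)
-11*18 + G = -11*18 - 129/8 = -198 - 129/8 = -1713/8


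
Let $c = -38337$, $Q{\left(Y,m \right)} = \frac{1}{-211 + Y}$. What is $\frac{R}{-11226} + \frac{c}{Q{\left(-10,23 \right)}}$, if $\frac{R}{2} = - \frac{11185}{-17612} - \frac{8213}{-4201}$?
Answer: $\frac{3518574889993713271}{415294711356} \approx 8.4725 \cdot 10^{6}$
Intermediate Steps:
$R = \frac{191635541}{36994006}$ ($R = 2 \left(- \frac{11185}{-17612} - \frac{8213}{-4201}\right) = 2 \left(\left(-11185\right) \left(- \frac{1}{17612}\right) - - \frac{8213}{4201}\right) = 2 \left(\frac{11185}{17612} + \frac{8213}{4201}\right) = 2 \cdot \frac{191635541}{73988012} = \frac{191635541}{36994006} \approx 5.1802$)
$\frac{R}{-11226} + \frac{c}{Q{\left(-10,23 \right)}} = \frac{191635541}{36994006 \left(-11226\right)} - \frac{38337}{\frac{1}{-211 - 10}} = \frac{191635541}{36994006} \left(- \frac{1}{11226}\right) - \frac{38337}{\frac{1}{-221}} = - \frac{191635541}{415294711356} - \frac{38337}{- \frac{1}{221}} = - \frac{191635541}{415294711356} - -8472477 = - \frac{191635541}{415294711356} + 8472477 = \frac{3518574889993713271}{415294711356}$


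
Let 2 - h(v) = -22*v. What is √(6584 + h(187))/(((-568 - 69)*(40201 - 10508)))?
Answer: -10*√107/18914441 ≈ -5.4689e-6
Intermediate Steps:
h(v) = 2 + 22*v (h(v) = 2 - (-22)*v = 2 + 22*v)
√(6584 + h(187))/(((-568 - 69)*(40201 - 10508))) = √(6584 + (2 + 22*187))/(((-568 - 69)*(40201 - 10508))) = √(6584 + (2 + 4114))/((-637*29693)) = √(6584 + 4116)/(-18914441) = √10700*(-1/18914441) = (10*√107)*(-1/18914441) = -10*√107/18914441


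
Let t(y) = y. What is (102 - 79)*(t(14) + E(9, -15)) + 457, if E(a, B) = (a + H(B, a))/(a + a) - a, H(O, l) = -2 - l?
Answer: 5125/9 ≈ 569.44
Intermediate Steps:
E(a, B) = -a - 1/a (E(a, B) = (a + (-2 - a))/(a + a) - a = -2*1/(2*a) - a = -1/a - a = -a - 1/a)
(102 - 79)*(t(14) + E(9, -15)) + 457 = (102 - 79)*(14 + (-1*9 - 1/9)) + 457 = 23*(14 + (-9 - 1*⅑)) + 457 = 23*(14 + (-9 - ⅑)) + 457 = 23*(14 - 82/9) + 457 = 23*(44/9) + 457 = 1012/9 + 457 = 5125/9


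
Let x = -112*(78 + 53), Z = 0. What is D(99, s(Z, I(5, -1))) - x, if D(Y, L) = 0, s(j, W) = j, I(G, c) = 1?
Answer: 14672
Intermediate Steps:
x = -14672 (x = -112*131 = -14672)
D(99, s(Z, I(5, -1))) - x = 0 - 1*(-14672) = 0 + 14672 = 14672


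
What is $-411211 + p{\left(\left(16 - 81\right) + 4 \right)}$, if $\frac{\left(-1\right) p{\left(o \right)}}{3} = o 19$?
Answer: $-407734$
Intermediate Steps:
$p{\left(o \right)} = - 57 o$ ($p{\left(o \right)} = - 3 o 19 = - 3 \cdot 19 o = - 57 o$)
$-411211 + p{\left(\left(16 - 81\right) + 4 \right)} = -411211 - 57 \left(\left(16 - 81\right) + 4\right) = -411211 - 57 \left(-65 + 4\right) = -411211 - -3477 = -411211 + 3477 = -407734$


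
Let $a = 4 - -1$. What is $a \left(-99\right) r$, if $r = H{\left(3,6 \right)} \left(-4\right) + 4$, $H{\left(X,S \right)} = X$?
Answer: $3960$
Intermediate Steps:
$a = 5$ ($a = 4 + 1 = 5$)
$r = -8$ ($r = 3 \left(-4\right) + 4 = -12 + 4 = -8$)
$a \left(-99\right) r = 5 \left(-99\right) \left(-8\right) = \left(-495\right) \left(-8\right) = 3960$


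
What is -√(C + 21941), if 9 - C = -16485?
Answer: -√38435 ≈ -196.05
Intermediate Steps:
C = 16494 (C = 9 - 1*(-16485) = 9 + 16485 = 16494)
-√(C + 21941) = -√(16494 + 21941) = -√38435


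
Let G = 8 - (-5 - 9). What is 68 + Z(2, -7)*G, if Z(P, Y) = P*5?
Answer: 288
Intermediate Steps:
Z(P, Y) = 5*P
G = 22 (G = 8 - 1*(-14) = 8 + 14 = 22)
68 + Z(2, -7)*G = 68 + (5*2)*22 = 68 + 10*22 = 68 + 220 = 288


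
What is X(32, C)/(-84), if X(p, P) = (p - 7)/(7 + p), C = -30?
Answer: -25/3276 ≈ -0.0076313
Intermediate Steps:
X(p, P) = (-7 + p)/(7 + p)
X(32, C)/(-84) = ((-7 + 32)/(7 + 32))/(-84) = (25/39)*(-1/84) = -25/3276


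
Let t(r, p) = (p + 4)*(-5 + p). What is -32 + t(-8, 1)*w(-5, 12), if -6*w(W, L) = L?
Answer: 8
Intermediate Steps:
w(W, L) = -L/6
t(r, p) = (-5 + p)*(4 + p) (t(r, p) = (4 + p)*(-5 + p) = (-5 + p)*(4 + p))
-32 + t(-8, 1)*w(-5, 12) = -32 + (-20 + 1**2 - 1*1)*(-1/6*12) = -32 + (-20 + 1 - 1)*(-2) = -32 - 20*(-2) = -32 + 40 = 8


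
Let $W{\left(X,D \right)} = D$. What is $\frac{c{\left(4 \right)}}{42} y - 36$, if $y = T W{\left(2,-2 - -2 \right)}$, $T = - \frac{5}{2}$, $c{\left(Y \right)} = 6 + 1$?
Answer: $-36$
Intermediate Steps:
$c{\left(Y \right)} = 7$
$T = - \frac{5}{2}$ ($T = \left(-5\right) \frac{1}{2} = - \frac{5}{2} \approx -2.5$)
$y = 0$ ($y = - \frac{5 \left(-2 - -2\right)}{2} = - \frac{5 \left(-2 + 2\right)}{2} = \left(- \frac{5}{2}\right) 0 = 0$)
$\frac{c{\left(4 \right)}}{42} y - 36 = \frac{7}{42} \cdot 0 - 36 = 7 \cdot \frac{1}{42} \cdot 0 - 36 = \frac{1}{6} \cdot 0 - 36 = 0 - 36 = -36$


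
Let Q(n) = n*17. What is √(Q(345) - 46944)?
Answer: I*√41079 ≈ 202.68*I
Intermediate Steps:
Q(n) = 17*n
√(Q(345) - 46944) = √(17*345 - 46944) = √(5865 - 46944) = √(-41079) = I*√41079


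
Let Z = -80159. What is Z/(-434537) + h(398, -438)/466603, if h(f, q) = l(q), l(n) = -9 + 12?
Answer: 37403733488/202756267811 ≈ 0.18448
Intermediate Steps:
l(n) = 3
h(f, q) = 3
Z/(-434537) + h(398, -438)/466603 = -80159/(-434537) + 3/466603 = -80159*(-1/434537) + 3*(1/466603) = 80159/434537 + 3/466603 = 37403733488/202756267811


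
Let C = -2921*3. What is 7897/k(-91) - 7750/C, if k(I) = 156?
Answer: 7823379/151892 ≈ 51.506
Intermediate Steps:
C = -8763
7897/k(-91) - 7750/C = 7897/156 - 7750/(-8763) = 7897*(1/156) - 7750*(-1/8763) = 7897/156 + 7750/8763 = 7823379/151892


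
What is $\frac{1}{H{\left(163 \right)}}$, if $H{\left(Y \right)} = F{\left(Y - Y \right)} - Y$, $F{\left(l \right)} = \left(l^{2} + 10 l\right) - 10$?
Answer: $- \frac{1}{173} \approx -0.0057803$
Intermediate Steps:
$F{\left(l \right)} = -10 + l^{2} + 10 l$
$H{\left(Y \right)} = -10 - Y$ ($H{\left(Y \right)} = \left(-10 + \left(Y - Y\right)^{2} + 10 \left(Y - Y\right)\right) - Y = \left(-10 + 0^{2} + 10 \cdot 0\right) - Y = \left(-10 + 0 + 0\right) - Y = -10 - Y$)
$\frac{1}{H{\left(163 \right)}} = \frac{1}{-10 - 163} = \frac{1}{-173} = - \frac{1}{173}$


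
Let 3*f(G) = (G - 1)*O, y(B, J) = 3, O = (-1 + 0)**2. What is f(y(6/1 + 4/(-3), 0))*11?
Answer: 22/3 ≈ 7.3333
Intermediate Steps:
O = 1 (O = (-1)**2 = 1)
f(G) = -1/3 + G/3 (f(G) = ((G - 1)*1)/3 = ((-1 + G)*1)/3 = (-1 + G)/3 = -1/3 + G/3)
f(y(6/1 + 4/(-3), 0))*11 = (-1/3 + (1/3)*3)*11 = (-1/3 + 1)*11 = (2/3)*11 = 22/3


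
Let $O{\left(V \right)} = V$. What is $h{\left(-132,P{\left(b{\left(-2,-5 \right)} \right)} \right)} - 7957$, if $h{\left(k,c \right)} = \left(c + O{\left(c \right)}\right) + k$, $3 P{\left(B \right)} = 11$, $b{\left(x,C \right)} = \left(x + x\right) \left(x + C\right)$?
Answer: $- \frac{24245}{3} \approx -8081.7$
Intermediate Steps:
$b{\left(x,C \right)} = 2 x \left(C + x\right)$
$P{\left(B \right)} = \frac{11}{3}$ ($P{\left(B \right)} = \frac{1}{3} \cdot 11 = \frac{11}{3}$)
$h{\left(k,c \right)} = k + 2 c$ ($h{\left(k,c \right)} = \left(c + c\right) + k = 2 c + k = k + 2 c$)
$h{\left(-132,P{\left(b{\left(-2,-5 \right)} \right)} \right)} - 7957 = \left(-132 + 2 \cdot \frac{11}{3}\right) - 7957 = \left(-132 + \frac{22}{3}\right) - 7957 = - \frac{374}{3} - 7957 = - \frac{24245}{3}$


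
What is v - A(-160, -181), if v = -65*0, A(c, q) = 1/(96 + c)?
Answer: 1/64 ≈ 0.015625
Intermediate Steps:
v = 0
v - A(-160, -181) = 0 - 1/(96 - 160) = 0 - 1/(-64) = 0 - 1*(-1/64) = 0 + 1/64 = 1/64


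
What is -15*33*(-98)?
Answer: 48510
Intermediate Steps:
-15*33*(-98) = -495*(-98) = 48510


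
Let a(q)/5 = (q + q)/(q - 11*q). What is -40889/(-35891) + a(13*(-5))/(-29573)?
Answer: 1209246288/1061404543 ≈ 1.1393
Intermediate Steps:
a(q) = -1 (a(q) = 5*((q + q)/(q - 11*q)) = 5*((2*q)/((-10*q))) = 5*((2*q)*(-1/(10*q))) = 5*(-⅕) = -1)
-40889/(-35891) + a(13*(-5))/(-29573) = -40889/(-35891) - 1/(-29573) = -40889*(-1/35891) - 1*(-1/29573) = 40889/35891 + 1/29573 = 1209246288/1061404543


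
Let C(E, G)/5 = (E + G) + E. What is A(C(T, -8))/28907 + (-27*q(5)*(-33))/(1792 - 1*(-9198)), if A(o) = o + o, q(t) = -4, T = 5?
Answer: -51402374/158843965 ≈ -0.32360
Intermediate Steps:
C(E, G) = 5*G + 10*E (C(E, G) = 5*((E + G) + E) = 5*(G + 2*E) = 5*G + 10*E)
A(o) = 2*o
A(C(T, -8))/28907 + (-27*q(5)*(-33))/(1792 - 1*(-9198)) = (2*(5*(-8) + 10*5))/28907 + (-27*(-4)*(-33))/(1792 - 1*(-9198)) = (2*(-40 + 50))*(1/28907) + (108*(-33))/(1792 + 9198) = (2*10)*(1/28907) - 3564/10990 = 20*(1/28907) - 3564*1/10990 = 20/28907 - 1782/5495 = -51402374/158843965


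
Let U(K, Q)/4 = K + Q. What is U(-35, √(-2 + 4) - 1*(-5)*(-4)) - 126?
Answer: -346 + 4*√2 ≈ -340.34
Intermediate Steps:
U(K, Q) = 4*K + 4*Q (U(K, Q) = 4*(K + Q) = 4*K + 4*Q)
U(-35, √(-2 + 4) - 1*(-5)*(-4)) - 126 = (4*(-35) + 4*(√(-2 + 4) - 1*(-5)*(-4))) - 126 = (-140 + 4*(√2 + 5*(-4))) - 126 = (-140 + 4*(√2 - 20)) - 126 = (-140 + 4*(-20 + √2)) - 126 = (-140 + (-80 + 4*√2)) - 126 = (-220 + 4*√2) - 126 = -346 + 4*√2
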